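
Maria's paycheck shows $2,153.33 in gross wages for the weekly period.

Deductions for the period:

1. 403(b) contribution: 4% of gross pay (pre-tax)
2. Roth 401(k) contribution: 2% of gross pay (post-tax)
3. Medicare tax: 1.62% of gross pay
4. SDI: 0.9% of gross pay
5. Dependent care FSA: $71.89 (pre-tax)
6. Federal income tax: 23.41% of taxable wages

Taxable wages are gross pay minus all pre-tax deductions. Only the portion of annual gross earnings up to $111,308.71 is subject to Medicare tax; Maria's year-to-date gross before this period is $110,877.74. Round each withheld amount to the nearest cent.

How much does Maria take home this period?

403(b) contribution: $2,153.33 × 0.04 = $86.13
Dependent care FSA: $71.89
Pre-tax total = $86.13 + $71.89 = $158.02
Taxable wages = $2,153.33 − $158.02 = $1,995.31
Federal income tax: $1,995.31 × 0.2341 = $467.10
SDI: $2,153.33 × 0.009 = $19.38
Medicare tax: only $111,308.71 − $110,877.74 = $430.97 of this check is subject → $430.97 × 0.0162 = $6.98
Roth 401(k) contribution: $2,153.33 × 0.02 = $43.07
Total deductions = $86.13 + $71.89 + $467.10 + $19.38 + $6.98 + $43.07 = $694.55
Net pay = $2,153.33 − $694.55 = $1,458.78

$1,458.78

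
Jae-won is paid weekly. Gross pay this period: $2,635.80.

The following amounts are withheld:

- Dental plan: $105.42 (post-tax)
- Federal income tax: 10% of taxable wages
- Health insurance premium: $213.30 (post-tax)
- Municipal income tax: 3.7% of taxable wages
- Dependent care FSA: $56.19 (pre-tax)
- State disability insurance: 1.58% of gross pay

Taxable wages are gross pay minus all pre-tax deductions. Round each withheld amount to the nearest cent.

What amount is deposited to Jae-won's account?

$1,865.83

Dependent care FSA: $56.19
Taxable wages = $2,635.80 − $56.19 = $2,579.61
Municipal income tax: $2,579.61 × 0.037 = $95.45
Federal income tax: $2,579.61 × 0.1 = $257.96
State disability insurance: $2,635.80 × 0.0158 = $41.65
Health insurance premium: $213.30
Dental plan: $105.42
Total deductions = $56.19 + $95.45 + $257.96 + $41.65 + $213.30 + $105.42 = $769.97
Net pay = $2,635.80 − $769.97 = $1,865.83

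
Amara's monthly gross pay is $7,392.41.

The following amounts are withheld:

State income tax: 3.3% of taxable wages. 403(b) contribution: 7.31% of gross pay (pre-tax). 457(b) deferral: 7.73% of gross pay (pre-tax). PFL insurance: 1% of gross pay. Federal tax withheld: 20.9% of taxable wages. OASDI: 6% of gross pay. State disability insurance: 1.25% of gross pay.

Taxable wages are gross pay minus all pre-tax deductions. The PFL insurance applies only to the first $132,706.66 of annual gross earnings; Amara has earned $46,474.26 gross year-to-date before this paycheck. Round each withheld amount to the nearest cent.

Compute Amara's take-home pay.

$4,150.82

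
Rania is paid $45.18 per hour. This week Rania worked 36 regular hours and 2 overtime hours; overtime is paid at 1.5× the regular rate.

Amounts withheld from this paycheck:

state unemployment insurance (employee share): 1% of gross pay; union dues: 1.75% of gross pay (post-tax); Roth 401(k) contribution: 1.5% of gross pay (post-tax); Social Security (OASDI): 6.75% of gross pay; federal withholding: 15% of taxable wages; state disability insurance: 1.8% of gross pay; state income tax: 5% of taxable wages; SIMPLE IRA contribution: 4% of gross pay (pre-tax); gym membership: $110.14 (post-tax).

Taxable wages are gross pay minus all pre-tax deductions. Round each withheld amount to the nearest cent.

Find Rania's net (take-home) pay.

$1,017.54

Regular pay: 36 × $45.18 = $1,626.48
Overtime pay: 2 × $45.18 × 1.5 = $135.54
Gross pay = $1,626.48 + $135.54 = $1,762.02
SIMPLE IRA contribution: $1,762.02 × 0.04 = $70.48
Taxable wages = $1,762.02 − $70.48 = $1,691.54
Federal withholding: $1,691.54 × 0.15 = $253.73
State income tax: $1,691.54 × 0.05 = $84.58
Social Security (OASDI): $1,762.02 × 0.0675 = $118.94
State unemployment insurance (employee share): $1,762.02 × 0.01 = $17.62
State disability insurance: $1,762.02 × 0.018 = $31.72
Gym membership: $110.14
Union dues: $1,762.02 × 0.0175 = $30.84
Roth 401(k) contribution: $1,762.02 × 0.015 = $26.43
Total deductions = $70.48 + $253.73 + $84.58 + $118.94 + $17.62 + $31.72 + $110.14 + $30.84 + $26.43 = $744.48
Net pay = $1,762.02 − $744.48 = $1,017.54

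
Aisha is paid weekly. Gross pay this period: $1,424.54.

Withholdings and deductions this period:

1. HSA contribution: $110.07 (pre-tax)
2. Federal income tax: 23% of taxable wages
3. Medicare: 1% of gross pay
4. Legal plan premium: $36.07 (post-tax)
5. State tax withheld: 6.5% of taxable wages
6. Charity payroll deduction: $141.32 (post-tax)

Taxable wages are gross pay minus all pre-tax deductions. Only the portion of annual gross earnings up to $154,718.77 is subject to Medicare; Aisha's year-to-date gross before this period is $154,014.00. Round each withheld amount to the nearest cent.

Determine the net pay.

HSA contribution: $110.07
Taxable wages = $1,424.54 − $110.07 = $1,314.47
State tax withheld: $1,314.47 × 0.065 = $85.44
Federal income tax: $1,314.47 × 0.23 = $302.33
Medicare: only $154,718.77 − $154,014.00 = $704.77 of this check is subject → $704.77 × 0.01 = $7.05
Charity payroll deduction: $141.32
Legal plan premium: $36.07
Total deductions = $110.07 + $85.44 + $302.33 + $7.05 + $141.32 + $36.07 = $682.28
Net pay = $1,424.54 − $682.28 = $742.26

$742.26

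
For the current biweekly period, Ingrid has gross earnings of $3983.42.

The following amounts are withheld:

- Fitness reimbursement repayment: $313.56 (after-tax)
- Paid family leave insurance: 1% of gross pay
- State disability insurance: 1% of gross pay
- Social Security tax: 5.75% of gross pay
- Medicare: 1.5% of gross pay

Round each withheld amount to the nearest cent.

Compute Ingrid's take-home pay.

State disability insurance: $3983.42 × 0.01 = $39.83
Medicare: $3983.42 × 0.015 = $59.75
Paid family leave insurance: $3983.42 × 0.01 = $39.83
Social Security tax: $3983.42 × 0.0575 = $229.05
Fitness reimbursement repayment: $313.56
Total deductions = $39.83 + $59.75 + $39.83 + $229.05 + $313.56 = $682.02
Net pay = $3983.42 − $682.02 = $3301.40

$3301.40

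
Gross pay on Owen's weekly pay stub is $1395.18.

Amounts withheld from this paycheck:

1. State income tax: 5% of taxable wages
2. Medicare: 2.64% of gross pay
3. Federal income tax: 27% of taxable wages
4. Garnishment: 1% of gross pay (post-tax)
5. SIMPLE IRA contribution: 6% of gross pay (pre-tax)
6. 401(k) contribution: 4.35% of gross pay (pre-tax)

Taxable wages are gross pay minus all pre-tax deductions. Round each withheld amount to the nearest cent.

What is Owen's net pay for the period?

401(k) contribution: $1395.18 × 0.0435 = $60.69
SIMPLE IRA contribution: $1395.18 × 0.06 = $83.71
Pre-tax total = $60.69 + $83.71 = $144.40
Taxable wages = $1395.18 − $144.40 = $1250.78
State income tax: $1250.78 × 0.05 = $62.54
Federal income tax: $1250.78 × 0.27 = $337.71
Medicare: $1395.18 × 0.0264 = $36.83
Garnishment: $1395.18 × 0.01 = $13.95
Total deductions = $60.69 + $83.71 + $62.54 + $337.71 + $36.83 + $13.95 = $595.43
Net pay = $1395.18 − $595.43 = $799.75

$799.75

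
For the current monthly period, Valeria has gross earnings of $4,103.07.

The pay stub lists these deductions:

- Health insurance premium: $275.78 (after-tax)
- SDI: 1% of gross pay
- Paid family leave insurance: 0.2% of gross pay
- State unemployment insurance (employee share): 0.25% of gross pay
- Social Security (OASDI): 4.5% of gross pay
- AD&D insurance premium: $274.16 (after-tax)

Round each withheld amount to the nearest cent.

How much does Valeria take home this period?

Paid family leave insurance: $4,103.07 × 0.002 = $8.21
State unemployment insurance (employee share): $4,103.07 × 0.0025 = $10.26
Social Security (OASDI): $4,103.07 × 0.045 = $184.64
SDI: $4,103.07 × 0.01 = $41.03
AD&D insurance premium: $274.16
Health insurance premium: $275.78
Total deductions = $8.21 + $10.26 + $184.64 + $41.03 + $274.16 + $275.78 = $794.08
Net pay = $4,103.07 − $794.08 = $3,308.99

$3,308.99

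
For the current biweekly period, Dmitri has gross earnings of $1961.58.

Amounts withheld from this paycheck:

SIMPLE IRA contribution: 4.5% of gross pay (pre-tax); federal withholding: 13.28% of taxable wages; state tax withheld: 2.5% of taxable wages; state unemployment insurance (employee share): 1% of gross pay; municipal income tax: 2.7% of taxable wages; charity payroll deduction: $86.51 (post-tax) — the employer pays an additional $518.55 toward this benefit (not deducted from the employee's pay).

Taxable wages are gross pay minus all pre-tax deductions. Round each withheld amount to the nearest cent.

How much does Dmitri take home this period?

$1420.99

SIMPLE IRA contribution: $1961.58 × 0.045 = $88.27
Taxable wages = $1961.58 − $88.27 = $1873.31
Municipal income tax: $1873.31 × 0.027 = $50.58
Federal withholding: $1873.31 × 0.1328 = $248.78
State tax withheld: $1873.31 × 0.025 = $46.83
State unemployment insurance (employee share): $1961.58 × 0.01 = $19.62
Charity payroll deduction: $86.51
(Employer's $518.55 toward charity payroll deduction is not withheld from the employee.)
Total deductions = $88.27 + $50.58 + $248.78 + $46.83 + $19.62 + $86.51 = $540.59
Net pay = $1961.58 − $540.59 = $1420.99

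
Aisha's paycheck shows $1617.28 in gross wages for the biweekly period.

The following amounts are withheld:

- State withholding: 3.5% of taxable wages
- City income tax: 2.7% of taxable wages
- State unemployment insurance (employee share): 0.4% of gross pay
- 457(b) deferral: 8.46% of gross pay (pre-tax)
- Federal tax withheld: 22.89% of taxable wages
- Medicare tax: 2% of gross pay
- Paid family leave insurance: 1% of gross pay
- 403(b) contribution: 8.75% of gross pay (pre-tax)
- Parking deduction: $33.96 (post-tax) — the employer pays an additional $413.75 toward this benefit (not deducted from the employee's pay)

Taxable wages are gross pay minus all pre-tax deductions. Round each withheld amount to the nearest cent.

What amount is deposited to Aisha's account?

$860.50

403(b) contribution: $1617.28 × 0.0875 = $141.51
457(b) deferral: $1617.28 × 0.0846 = $136.82
Pre-tax total = $141.51 + $136.82 = $278.33
Taxable wages = $1617.28 − $278.33 = $1338.95
State withholding: $1338.95 × 0.035 = $46.86
Federal tax withheld: $1338.95 × 0.2289 = $306.49
City income tax: $1338.95 × 0.027 = $36.15
Paid family leave insurance: $1617.28 × 0.01 = $16.17
State unemployment insurance (employee share): $1617.28 × 0.004 = $6.47
Medicare tax: $1617.28 × 0.02 = $32.35
Parking deduction: $33.96
(Employer's $413.75 toward parking deduction is not withheld from the employee.)
Total deductions = $141.51 + $136.82 + $46.86 + $306.49 + $36.15 + $16.17 + $6.47 + $32.35 + $33.96 = $756.78
Net pay = $1617.28 − $756.78 = $860.50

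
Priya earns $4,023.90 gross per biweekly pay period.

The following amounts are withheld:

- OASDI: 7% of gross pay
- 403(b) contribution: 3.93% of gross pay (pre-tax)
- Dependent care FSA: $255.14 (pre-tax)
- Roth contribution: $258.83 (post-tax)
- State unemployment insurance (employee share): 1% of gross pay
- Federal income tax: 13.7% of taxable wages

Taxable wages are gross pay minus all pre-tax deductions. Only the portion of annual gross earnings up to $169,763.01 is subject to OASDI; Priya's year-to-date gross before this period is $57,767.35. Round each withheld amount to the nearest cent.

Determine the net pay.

$2,535.23

403(b) contribution: $4,023.90 × 0.0393 = $158.14
Dependent care FSA: $255.14
Pre-tax total = $158.14 + $255.14 = $413.28
Taxable wages = $4,023.90 − $413.28 = $3,610.62
Federal income tax: $3,610.62 × 0.137 = $494.65
State unemployment insurance (employee share): $4,023.90 × 0.01 = $40.24
OASDI: cap not yet reached, full $4,023.90 is subject → $4,023.90 × 0.07 = $281.67
Roth contribution: $258.83
Total deductions = $158.14 + $255.14 + $494.65 + $40.24 + $281.67 + $258.83 = $1,488.67
Net pay = $4,023.90 − $1,488.67 = $2,535.23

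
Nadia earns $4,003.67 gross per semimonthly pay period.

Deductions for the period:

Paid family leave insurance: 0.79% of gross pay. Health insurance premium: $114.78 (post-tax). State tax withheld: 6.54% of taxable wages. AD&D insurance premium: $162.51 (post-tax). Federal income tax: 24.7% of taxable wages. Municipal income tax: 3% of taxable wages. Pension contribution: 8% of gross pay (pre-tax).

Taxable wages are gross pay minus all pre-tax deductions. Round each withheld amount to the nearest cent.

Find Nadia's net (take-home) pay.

$2,113.28

Pension contribution: $4,003.67 × 0.08 = $320.29
Taxable wages = $4,003.67 − $320.29 = $3,683.38
Federal income tax: $3,683.38 × 0.247 = $909.79
State tax withheld: $3,683.38 × 0.0654 = $240.89
Municipal income tax: $3,683.38 × 0.03 = $110.50
Paid family leave insurance: $4,003.67 × 0.0079 = $31.63
Health insurance premium: $114.78
AD&D insurance premium: $162.51
Total deductions = $320.29 + $909.79 + $240.89 + $110.50 + $31.63 + $114.78 + $162.51 = $1,890.39
Net pay = $4,003.67 − $1,890.39 = $2,113.28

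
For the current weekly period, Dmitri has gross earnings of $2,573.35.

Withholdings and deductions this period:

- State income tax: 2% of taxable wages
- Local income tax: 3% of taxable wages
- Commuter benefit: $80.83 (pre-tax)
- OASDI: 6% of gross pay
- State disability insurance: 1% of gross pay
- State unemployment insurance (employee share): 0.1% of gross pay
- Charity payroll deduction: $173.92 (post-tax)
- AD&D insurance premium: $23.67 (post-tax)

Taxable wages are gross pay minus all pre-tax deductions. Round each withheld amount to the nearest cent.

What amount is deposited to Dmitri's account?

$1,987.60

Commuter benefit: $80.83
Taxable wages = $2,573.35 − $80.83 = $2,492.52
State income tax: $2,492.52 × 0.02 = $49.85
Local income tax: $2,492.52 × 0.03 = $74.78
State unemployment insurance (employee share): $2,573.35 × 0.001 = $2.57
State disability insurance: $2,573.35 × 0.01 = $25.73
OASDI: $2,573.35 × 0.06 = $154.40
AD&D insurance premium: $23.67
Charity payroll deduction: $173.92
Total deductions = $80.83 + $49.85 + $74.78 + $2.57 + $25.73 + $154.40 + $23.67 + $173.92 = $585.75
Net pay = $2,573.35 − $585.75 = $1,987.60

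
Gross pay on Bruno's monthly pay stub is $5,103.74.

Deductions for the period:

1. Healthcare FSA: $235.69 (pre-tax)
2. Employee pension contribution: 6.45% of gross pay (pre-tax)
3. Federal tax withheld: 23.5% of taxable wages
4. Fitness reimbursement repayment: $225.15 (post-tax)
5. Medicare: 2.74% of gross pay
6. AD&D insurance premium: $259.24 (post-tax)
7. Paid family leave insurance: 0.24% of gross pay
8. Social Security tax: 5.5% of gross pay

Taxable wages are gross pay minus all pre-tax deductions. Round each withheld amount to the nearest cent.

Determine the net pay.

$2,555.04

Healthcare FSA: $235.69
Employee pension contribution: $5,103.74 × 0.0645 = $329.19
Pre-tax total = $235.69 + $329.19 = $564.88
Taxable wages = $5,103.74 − $564.88 = $4,538.86
Federal tax withheld: $4,538.86 × 0.235 = $1,066.63
Paid family leave insurance: $5,103.74 × 0.0024 = $12.25
Medicare: $5,103.74 × 0.0274 = $139.84
Social Security tax: $5,103.74 × 0.055 = $280.71
Fitness reimbursement repayment: $225.15
AD&D insurance premium: $259.24
Total deductions = $235.69 + $329.19 + $1,066.63 + $12.25 + $139.84 + $280.71 + $225.15 + $259.24 = $2,548.70
Net pay = $5,103.74 − $2,548.70 = $2,555.04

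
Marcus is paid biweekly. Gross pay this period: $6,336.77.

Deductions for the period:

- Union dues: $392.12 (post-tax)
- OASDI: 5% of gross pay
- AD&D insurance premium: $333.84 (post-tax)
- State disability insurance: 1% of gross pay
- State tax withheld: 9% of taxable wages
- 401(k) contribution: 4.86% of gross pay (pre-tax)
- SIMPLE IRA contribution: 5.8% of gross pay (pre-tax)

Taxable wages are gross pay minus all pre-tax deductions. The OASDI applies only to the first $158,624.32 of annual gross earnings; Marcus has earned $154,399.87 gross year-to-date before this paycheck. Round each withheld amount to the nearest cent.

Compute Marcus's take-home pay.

$4,151.21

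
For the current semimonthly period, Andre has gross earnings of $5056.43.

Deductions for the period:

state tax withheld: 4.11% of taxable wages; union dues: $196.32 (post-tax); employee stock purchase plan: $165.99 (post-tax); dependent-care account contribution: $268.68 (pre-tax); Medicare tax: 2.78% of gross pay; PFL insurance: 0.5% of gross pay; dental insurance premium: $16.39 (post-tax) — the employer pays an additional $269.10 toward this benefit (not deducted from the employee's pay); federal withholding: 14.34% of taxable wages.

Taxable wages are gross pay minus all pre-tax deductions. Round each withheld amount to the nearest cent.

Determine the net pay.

Dependent-care account contribution: $268.68
Taxable wages = $5056.43 − $268.68 = $4787.75
Federal withholding: $4787.75 × 0.1434 = $686.56
State tax withheld: $4787.75 × 0.0411 = $196.78
PFL insurance: $5056.43 × 0.005 = $25.28
Medicare tax: $5056.43 × 0.0278 = $140.57
Employee stock purchase plan: $165.99
Dental insurance premium: $16.39
Union dues: $196.32
(Employer's $269.10 toward dental insurance premium is not withheld from the employee.)
Total deductions = $268.68 + $686.56 + $196.78 + $25.28 + $140.57 + $165.99 + $16.39 + $196.32 = $1696.57
Net pay = $5056.43 − $1696.57 = $3359.86

$3359.86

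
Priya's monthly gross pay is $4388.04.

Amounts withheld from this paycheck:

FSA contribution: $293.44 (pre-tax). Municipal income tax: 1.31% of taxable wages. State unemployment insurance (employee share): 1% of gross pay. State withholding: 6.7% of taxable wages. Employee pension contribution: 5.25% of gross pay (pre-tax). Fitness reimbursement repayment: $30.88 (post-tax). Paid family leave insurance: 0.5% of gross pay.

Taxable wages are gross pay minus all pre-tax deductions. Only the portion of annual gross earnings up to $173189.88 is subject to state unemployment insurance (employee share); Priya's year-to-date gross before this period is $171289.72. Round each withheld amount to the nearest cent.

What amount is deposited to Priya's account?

$3482.89

FSA contribution: $293.44
Employee pension contribution: $4388.04 × 0.0525 = $230.37
Pre-tax total = $293.44 + $230.37 = $523.81
Taxable wages = $4388.04 − $523.81 = $3864.23
State withholding: $3864.23 × 0.067 = $258.90
Municipal income tax: $3864.23 × 0.0131 = $50.62
State unemployment insurance (employee share): only $173189.88 − $171289.72 = $1900.16 of this check is subject → $1900.16 × 0.01 = $19.00
Paid family leave insurance: $4388.04 × 0.005 = $21.94
Fitness reimbursement repayment: $30.88
Total deductions = $293.44 + $230.37 + $258.90 + $50.62 + $19.00 + $21.94 + $30.88 = $905.15
Net pay = $4388.04 − $905.15 = $3482.89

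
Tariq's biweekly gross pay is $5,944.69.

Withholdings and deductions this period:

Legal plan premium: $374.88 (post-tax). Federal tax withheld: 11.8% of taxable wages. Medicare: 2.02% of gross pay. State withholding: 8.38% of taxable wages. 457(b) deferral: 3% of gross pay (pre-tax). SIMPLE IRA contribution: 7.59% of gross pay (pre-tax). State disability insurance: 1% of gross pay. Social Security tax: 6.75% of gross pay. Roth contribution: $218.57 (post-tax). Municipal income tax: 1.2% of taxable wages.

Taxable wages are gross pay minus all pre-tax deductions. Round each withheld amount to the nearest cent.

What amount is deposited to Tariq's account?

$3,004.52

SIMPLE IRA contribution: $5,944.69 × 0.0759 = $451.20
457(b) deferral: $5,944.69 × 0.03 = $178.34
Pre-tax total = $451.20 + $178.34 = $629.54
Taxable wages = $5,944.69 − $629.54 = $5,315.15
State withholding: $5,315.15 × 0.0838 = $445.41
Federal tax withheld: $5,315.15 × 0.118 = $627.19
Municipal income tax: $5,315.15 × 0.012 = $63.78
Medicare: $5,944.69 × 0.0202 = $120.08
Social Security tax: $5,944.69 × 0.0675 = $401.27
State disability insurance: $5,944.69 × 0.01 = $59.45
Legal plan premium: $374.88
Roth contribution: $218.57
Total deductions = $451.20 + $178.34 + $445.41 + $627.19 + $63.78 + $120.08 + $401.27 + $59.45 + $374.88 + $218.57 = $2,940.17
Net pay = $5,944.69 − $2,940.17 = $3,004.52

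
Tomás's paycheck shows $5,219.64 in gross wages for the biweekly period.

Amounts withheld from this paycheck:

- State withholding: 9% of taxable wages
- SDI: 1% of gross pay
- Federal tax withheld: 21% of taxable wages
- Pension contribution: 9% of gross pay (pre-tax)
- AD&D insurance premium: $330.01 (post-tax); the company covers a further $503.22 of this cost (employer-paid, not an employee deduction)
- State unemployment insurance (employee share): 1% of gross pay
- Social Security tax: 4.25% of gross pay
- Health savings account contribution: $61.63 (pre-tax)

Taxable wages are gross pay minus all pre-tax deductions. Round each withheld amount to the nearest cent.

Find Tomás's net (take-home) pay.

$2,625.53

Pension contribution: $5,219.64 × 0.09 = $469.77
Health savings account contribution: $61.63
Pre-tax total = $469.77 + $61.63 = $531.40
Taxable wages = $5,219.64 − $531.40 = $4,688.24
State withholding: $4,688.24 × 0.09 = $421.94
Federal tax withheld: $4,688.24 × 0.21 = $984.53
Social Security tax: $5,219.64 × 0.0425 = $221.83
State unemployment insurance (employee share): $5,219.64 × 0.01 = $52.20
SDI: $5,219.64 × 0.01 = $52.20
AD&D insurance premium: $330.01
(Employer's $503.22 toward AD&D insurance premium is not withheld from the employee.)
Total deductions = $469.77 + $61.63 + $421.94 + $984.53 + $221.83 + $52.20 + $52.20 + $330.01 = $2,594.11
Net pay = $5,219.64 − $2,594.11 = $2,625.53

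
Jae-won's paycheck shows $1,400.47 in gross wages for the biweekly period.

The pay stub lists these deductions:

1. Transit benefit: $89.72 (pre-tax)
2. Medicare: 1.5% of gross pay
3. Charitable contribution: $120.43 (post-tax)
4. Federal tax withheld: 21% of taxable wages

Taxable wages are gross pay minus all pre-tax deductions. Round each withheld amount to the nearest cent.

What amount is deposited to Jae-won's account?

$894.05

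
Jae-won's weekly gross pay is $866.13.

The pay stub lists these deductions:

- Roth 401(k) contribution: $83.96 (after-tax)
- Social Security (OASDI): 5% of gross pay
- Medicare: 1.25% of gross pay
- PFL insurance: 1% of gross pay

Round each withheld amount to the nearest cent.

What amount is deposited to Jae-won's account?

Social Security (OASDI): $866.13 × 0.05 = $43.31
PFL insurance: $866.13 × 0.01 = $8.66
Medicare: $866.13 × 0.0125 = $10.83
Roth 401(k) contribution: $83.96
Total deductions = $43.31 + $8.66 + $10.83 + $83.96 = $146.76
Net pay = $866.13 − $146.76 = $719.37

$719.37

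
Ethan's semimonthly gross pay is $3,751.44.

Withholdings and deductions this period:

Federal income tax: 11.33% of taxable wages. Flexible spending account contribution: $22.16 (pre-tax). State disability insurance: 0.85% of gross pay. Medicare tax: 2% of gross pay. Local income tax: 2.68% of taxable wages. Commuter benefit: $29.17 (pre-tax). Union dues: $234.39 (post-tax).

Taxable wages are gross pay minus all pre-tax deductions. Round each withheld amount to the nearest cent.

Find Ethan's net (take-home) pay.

Flexible spending account contribution: $22.16
Commuter benefit: $29.17
Pre-tax total = $22.16 + $29.17 = $51.33
Taxable wages = $3,751.44 − $51.33 = $3,700.11
Local income tax: $3,700.11 × 0.0268 = $99.16
Federal income tax: $3,700.11 × 0.1133 = $419.22
Medicare tax: $3,751.44 × 0.02 = $75.03
State disability insurance: $3,751.44 × 0.0085 = $31.89
Union dues: $234.39
Total deductions = $22.16 + $29.17 + $99.16 + $419.22 + $75.03 + $31.89 + $234.39 = $911.02
Net pay = $3,751.44 − $911.02 = $2,840.42

$2,840.42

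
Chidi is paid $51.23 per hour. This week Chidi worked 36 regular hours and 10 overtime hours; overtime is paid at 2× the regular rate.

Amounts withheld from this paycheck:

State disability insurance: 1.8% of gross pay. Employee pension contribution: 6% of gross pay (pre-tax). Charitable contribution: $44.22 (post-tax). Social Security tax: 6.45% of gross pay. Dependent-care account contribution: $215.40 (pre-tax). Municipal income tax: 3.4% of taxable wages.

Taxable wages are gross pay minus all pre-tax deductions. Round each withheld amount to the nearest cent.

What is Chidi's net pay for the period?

$2,116.08

Regular pay: 36 × $51.23 = $1,844.28
Overtime pay: 10 × $51.23 × 2 = $1,024.60
Gross pay = $1,844.28 + $1,024.60 = $2,868.88
Dependent-care account contribution: $215.40
Employee pension contribution: $2,868.88 × 0.06 = $172.13
Pre-tax total = $215.40 + $172.13 = $387.53
Taxable wages = $2,868.88 − $387.53 = $2,481.35
Municipal income tax: $2,481.35 × 0.034 = $84.37
State disability insurance: $2,868.88 × 0.018 = $51.64
Social Security tax: $2,868.88 × 0.0645 = $185.04
Charitable contribution: $44.22
Total deductions = $215.40 + $172.13 + $84.37 + $51.64 + $185.04 + $44.22 = $752.80
Net pay = $2,868.88 − $752.80 = $2,116.08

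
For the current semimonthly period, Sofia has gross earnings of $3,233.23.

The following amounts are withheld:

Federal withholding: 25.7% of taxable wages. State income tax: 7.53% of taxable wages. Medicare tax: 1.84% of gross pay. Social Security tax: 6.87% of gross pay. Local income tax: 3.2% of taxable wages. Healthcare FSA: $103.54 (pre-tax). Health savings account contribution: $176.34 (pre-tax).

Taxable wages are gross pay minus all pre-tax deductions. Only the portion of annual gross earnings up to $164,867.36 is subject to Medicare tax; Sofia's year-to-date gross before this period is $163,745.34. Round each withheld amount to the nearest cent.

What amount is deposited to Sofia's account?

Health savings account contribution: $176.34
Healthcare FSA: $103.54
Pre-tax total = $176.34 + $103.54 = $279.88
Taxable wages = $3,233.23 − $279.88 = $2,953.35
Local income tax: $2,953.35 × 0.032 = $94.51
State income tax: $2,953.35 × 0.0753 = $222.39
Federal withholding: $2,953.35 × 0.257 = $759.01
Social Security tax: $3,233.23 × 0.0687 = $222.12
Medicare tax: only $164,867.36 − $163,745.34 = $1,122.02 of this check is subject → $1,122.02 × 0.0184 = $20.65
Total deductions = $176.34 + $103.54 + $94.51 + $222.39 + $759.01 + $222.12 + $20.65 = $1,598.56
Net pay = $3,233.23 − $1,598.56 = $1,634.67

$1,634.67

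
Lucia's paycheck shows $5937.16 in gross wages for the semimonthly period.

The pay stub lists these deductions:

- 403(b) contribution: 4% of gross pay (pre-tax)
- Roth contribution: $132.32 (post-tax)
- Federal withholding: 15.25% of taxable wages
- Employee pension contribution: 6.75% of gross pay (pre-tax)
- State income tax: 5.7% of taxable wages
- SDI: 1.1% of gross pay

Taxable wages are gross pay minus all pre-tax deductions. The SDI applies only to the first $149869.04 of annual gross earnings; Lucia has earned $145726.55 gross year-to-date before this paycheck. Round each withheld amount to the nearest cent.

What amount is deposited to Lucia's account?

$4010.90

Employee pension contribution: $5937.16 × 0.0675 = $400.76
403(b) contribution: $5937.16 × 0.04 = $237.49
Pre-tax total = $400.76 + $237.49 = $638.25
Taxable wages = $5937.16 − $638.25 = $5298.91
State income tax: $5298.91 × 0.057 = $302.04
Federal withholding: $5298.91 × 0.1525 = $808.08
SDI: only $149869.04 − $145726.55 = $4142.49 of this check is subject → $4142.49 × 0.011 = $45.57
Roth contribution: $132.32
Total deductions = $400.76 + $237.49 + $302.04 + $808.08 + $45.57 + $132.32 = $1926.26
Net pay = $5937.16 − $1926.26 = $4010.90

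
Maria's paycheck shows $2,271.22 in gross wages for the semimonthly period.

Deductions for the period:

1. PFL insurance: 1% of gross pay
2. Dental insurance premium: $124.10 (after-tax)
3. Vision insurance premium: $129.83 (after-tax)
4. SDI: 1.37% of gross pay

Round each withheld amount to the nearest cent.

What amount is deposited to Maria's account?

SDI: $2,271.22 × 0.0137 = $31.12
PFL insurance: $2,271.22 × 0.01 = $22.71
Vision insurance premium: $129.83
Dental insurance premium: $124.10
Total deductions = $31.12 + $22.71 + $129.83 + $124.10 = $307.76
Net pay = $2,271.22 − $307.76 = $1,963.46

$1,963.46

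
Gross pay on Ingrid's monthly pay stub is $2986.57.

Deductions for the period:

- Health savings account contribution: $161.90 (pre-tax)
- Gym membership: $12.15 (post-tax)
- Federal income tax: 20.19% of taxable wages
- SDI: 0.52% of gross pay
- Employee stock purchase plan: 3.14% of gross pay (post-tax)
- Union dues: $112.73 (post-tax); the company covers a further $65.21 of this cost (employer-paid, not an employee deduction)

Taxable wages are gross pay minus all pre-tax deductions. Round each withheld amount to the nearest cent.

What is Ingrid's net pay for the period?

$2020.18

Health savings account contribution: $161.90
Taxable wages = $2986.57 − $161.90 = $2824.67
Federal income tax: $2824.67 × 0.2019 = $570.30
SDI: $2986.57 × 0.0052 = $15.53
Gym membership: $12.15
Union dues: $112.73
Employee stock purchase plan: $2986.57 × 0.0314 = $93.78
(Employer's $65.21 toward union dues is not withheld from the employee.)
Total deductions = $161.90 + $570.30 + $15.53 + $12.15 + $112.73 + $93.78 = $966.39
Net pay = $2986.57 − $966.39 = $2020.18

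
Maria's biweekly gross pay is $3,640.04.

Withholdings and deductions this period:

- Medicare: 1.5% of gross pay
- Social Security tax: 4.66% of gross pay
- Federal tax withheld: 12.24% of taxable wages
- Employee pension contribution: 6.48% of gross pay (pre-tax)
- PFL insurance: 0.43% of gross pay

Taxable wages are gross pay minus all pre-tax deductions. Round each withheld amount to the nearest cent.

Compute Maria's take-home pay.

Employee pension contribution: $3,640.04 × 0.0648 = $235.87
Taxable wages = $3,640.04 − $235.87 = $3,404.17
Federal tax withheld: $3,404.17 × 0.1224 = $416.67
Medicare: $3,640.04 × 0.015 = $54.60
Social Security tax: $3,640.04 × 0.0466 = $169.63
PFL insurance: $3,640.04 × 0.0043 = $15.65
Total deductions = $235.87 + $416.67 + $54.60 + $169.63 + $15.65 = $892.42
Net pay = $3,640.04 − $892.42 = $2,747.62

$2,747.62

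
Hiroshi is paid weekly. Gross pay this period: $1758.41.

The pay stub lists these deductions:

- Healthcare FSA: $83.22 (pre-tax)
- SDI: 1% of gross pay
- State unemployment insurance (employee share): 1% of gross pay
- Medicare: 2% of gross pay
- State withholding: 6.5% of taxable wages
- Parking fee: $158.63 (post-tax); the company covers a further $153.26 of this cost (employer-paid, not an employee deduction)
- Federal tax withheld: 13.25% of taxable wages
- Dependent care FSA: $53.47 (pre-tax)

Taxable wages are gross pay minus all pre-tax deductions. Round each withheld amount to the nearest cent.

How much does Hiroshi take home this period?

Dependent care FSA: $53.47
Healthcare FSA: $83.22
Pre-tax total = $53.47 + $83.22 = $136.69
Taxable wages = $1758.41 − $136.69 = $1621.72
Federal tax withheld: $1621.72 × 0.1325 = $214.88
State withholding: $1621.72 × 0.065 = $105.41
SDI: $1758.41 × 0.01 = $17.58
State unemployment insurance (employee share): $1758.41 × 0.01 = $17.58
Medicare: $1758.41 × 0.02 = $35.17
Parking fee: $158.63
(Employer's $153.26 toward parking fee is not withheld from the employee.)
Total deductions = $53.47 + $83.22 + $214.88 + $105.41 + $17.58 + $17.58 + $35.17 + $158.63 = $685.94
Net pay = $1758.41 − $685.94 = $1072.47

$1072.47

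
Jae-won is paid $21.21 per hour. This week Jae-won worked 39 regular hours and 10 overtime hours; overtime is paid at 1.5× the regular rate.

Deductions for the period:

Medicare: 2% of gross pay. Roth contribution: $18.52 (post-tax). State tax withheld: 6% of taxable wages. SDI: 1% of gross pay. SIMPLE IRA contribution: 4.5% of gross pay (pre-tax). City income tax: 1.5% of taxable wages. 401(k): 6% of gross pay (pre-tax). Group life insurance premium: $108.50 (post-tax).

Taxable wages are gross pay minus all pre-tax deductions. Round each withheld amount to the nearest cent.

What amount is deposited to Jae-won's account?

$786.82

Regular pay: 39 × $21.21 = $827.19
Overtime pay: 10 × $21.21 × 1.5 = $318.15
Gross pay = $827.19 + $318.15 = $1,145.34
SIMPLE IRA contribution: $1,145.34 × 0.045 = $51.54
401(k): $1,145.34 × 0.06 = $68.72
Pre-tax total = $51.54 + $68.72 = $120.26
Taxable wages = $1,145.34 − $120.26 = $1,025.08
State tax withheld: $1,025.08 × 0.06 = $61.50
City income tax: $1,025.08 × 0.015 = $15.38
Medicare: $1,145.34 × 0.02 = $22.91
SDI: $1,145.34 × 0.01 = $11.45
Roth contribution: $18.52
Group life insurance premium: $108.50
Total deductions = $51.54 + $68.72 + $61.50 + $15.38 + $22.91 + $11.45 + $18.52 + $108.50 = $358.52
Net pay = $1,145.34 − $358.52 = $786.82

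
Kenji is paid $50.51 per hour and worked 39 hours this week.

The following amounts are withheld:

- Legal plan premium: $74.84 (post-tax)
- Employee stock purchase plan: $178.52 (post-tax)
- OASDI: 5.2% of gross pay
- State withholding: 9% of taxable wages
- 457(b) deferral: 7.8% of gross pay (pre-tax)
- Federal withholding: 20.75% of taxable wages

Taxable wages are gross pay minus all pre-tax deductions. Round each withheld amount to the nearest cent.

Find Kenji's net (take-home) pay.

$920.12

Gross pay: 39 × $50.51 = $1,969.89
457(b) deferral: $1,969.89 × 0.078 = $153.65
Taxable wages = $1,969.89 − $153.65 = $1,816.24
Federal withholding: $1,816.24 × 0.2075 = $376.87
State withholding: $1,816.24 × 0.09 = $163.46
OASDI: $1,969.89 × 0.052 = $102.43
Employee stock purchase plan: $178.52
Legal plan premium: $74.84
Total deductions = $153.65 + $376.87 + $163.46 + $102.43 + $178.52 + $74.84 = $1,049.77
Net pay = $1,969.89 − $1,049.77 = $920.12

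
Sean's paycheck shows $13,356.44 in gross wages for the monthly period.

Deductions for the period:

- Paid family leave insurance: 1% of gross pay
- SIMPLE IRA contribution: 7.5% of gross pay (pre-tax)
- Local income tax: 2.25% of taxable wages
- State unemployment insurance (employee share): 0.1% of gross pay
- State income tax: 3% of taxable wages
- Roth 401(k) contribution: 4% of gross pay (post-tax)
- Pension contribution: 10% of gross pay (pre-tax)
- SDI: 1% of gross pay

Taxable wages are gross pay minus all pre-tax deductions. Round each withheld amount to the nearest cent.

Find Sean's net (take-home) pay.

Pension contribution: $13,356.44 × 0.1 = $1,335.64
SIMPLE IRA contribution: $13,356.44 × 0.075 = $1,001.73
Pre-tax total = $1,335.64 + $1,001.73 = $2,337.37
Taxable wages = $13,356.44 − $2,337.37 = $11,019.07
Local income tax: $11,019.07 × 0.0225 = $247.93
State income tax: $11,019.07 × 0.03 = $330.57
Paid family leave insurance: $13,356.44 × 0.01 = $133.56
State unemployment insurance (employee share): $13,356.44 × 0.001 = $13.36
SDI: $13,356.44 × 0.01 = $133.56
Roth 401(k) contribution: $13,356.44 × 0.04 = $534.26
Total deductions = $1,335.64 + $1,001.73 + $247.93 + $330.57 + $133.56 + $13.36 + $133.56 + $534.26 = $3,730.61
Net pay = $13,356.44 − $3,730.61 = $9,625.83

$9,625.83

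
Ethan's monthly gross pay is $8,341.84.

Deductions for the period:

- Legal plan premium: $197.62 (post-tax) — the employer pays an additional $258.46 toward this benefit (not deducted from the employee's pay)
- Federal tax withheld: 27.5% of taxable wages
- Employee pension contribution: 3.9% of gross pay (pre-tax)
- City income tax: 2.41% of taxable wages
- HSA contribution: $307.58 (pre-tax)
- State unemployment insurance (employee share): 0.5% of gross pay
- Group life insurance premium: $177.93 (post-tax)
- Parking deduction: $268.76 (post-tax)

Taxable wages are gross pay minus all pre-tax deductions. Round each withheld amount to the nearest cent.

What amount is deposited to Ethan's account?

$4,717.16

HSA contribution: $307.58
Employee pension contribution: $8,341.84 × 0.039 = $325.33
Pre-tax total = $307.58 + $325.33 = $632.91
Taxable wages = $8,341.84 − $632.91 = $7,708.93
City income tax: $7,708.93 × 0.0241 = $185.79
Federal tax withheld: $7,708.93 × 0.275 = $2,119.96
State unemployment insurance (employee share): $8,341.84 × 0.005 = $41.71
Legal plan premium: $197.62
Group life insurance premium: $177.93
Parking deduction: $268.76
(Employer's $258.46 toward legal plan premium is not withheld from the employee.)
Total deductions = $307.58 + $325.33 + $185.79 + $2,119.96 + $41.71 + $197.62 + $177.93 + $268.76 = $3,624.68
Net pay = $8,341.84 − $3,624.68 = $4,717.16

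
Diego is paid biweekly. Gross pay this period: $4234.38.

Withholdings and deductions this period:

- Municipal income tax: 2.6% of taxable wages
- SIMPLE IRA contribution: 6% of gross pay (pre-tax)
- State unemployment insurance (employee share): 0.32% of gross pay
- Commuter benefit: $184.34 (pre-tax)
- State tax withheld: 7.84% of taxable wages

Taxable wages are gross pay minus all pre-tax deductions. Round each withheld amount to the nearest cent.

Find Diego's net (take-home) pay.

SIMPLE IRA contribution: $4234.38 × 0.06 = $254.06
Commuter benefit: $184.34
Pre-tax total = $254.06 + $184.34 = $438.40
Taxable wages = $4234.38 − $438.40 = $3795.98
State tax withheld: $3795.98 × 0.0784 = $297.60
Municipal income tax: $3795.98 × 0.026 = $98.70
State unemployment insurance (employee share): $4234.38 × 0.0032 = $13.55
Total deductions = $254.06 + $184.34 + $297.60 + $98.70 + $13.55 = $848.25
Net pay = $4234.38 − $848.25 = $3386.13

$3386.13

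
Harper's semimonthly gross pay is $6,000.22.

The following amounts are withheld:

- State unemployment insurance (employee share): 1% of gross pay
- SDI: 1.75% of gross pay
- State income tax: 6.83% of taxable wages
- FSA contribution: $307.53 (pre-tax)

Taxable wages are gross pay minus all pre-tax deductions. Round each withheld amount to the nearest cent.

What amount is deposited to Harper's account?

FSA contribution: $307.53
Taxable wages = $6,000.22 − $307.53 = $5,692.69
State income tax: $5,692.69 × 0.0683 = $388.81
State unemployment insurance (employee share): $6,000.22 × 0.01 = $60.00
SDI: $6,000.22 × 0.0175 = $105.00
Total deductions = $307.53 + $388.81 + $60.00 + $105.00 = $861.34
Net pay = $6,000.22 − $861.34 = $5,138.88

$5,138.88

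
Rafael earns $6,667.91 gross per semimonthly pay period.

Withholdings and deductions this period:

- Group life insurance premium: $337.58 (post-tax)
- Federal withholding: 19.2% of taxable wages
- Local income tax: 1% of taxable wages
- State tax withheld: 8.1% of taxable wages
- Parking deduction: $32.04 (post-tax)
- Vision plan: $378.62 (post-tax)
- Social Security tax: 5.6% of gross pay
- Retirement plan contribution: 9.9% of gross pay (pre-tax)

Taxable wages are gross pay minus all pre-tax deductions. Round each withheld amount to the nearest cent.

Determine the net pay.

Retirement plan contribution: $6,667.91 × 0.099 = $660.12
Taxable wages = $6,667.91 − $660.12 = $6,007.79
Local income tax: $6,007.79 × 0.01 = $60.08
State tax withheld: $6,007.79 × 0.081 = $486.63
Federal withholding: $6,007.79 × 0.192 = $1,153.50
Social Security tax: $6,667.91 × 0.056 = $373.40
Vision plan: $378.62
Parking deduction: $32.04
Group life insurance premium: $337.58
Total deductions = $660.12 + $60.08 + $486.63 + $1,153.50 + $373.40 + $378.62 + $32.04 + $337.58 = $3,481.97
Net pay = $6,667.91 − $3,481.97 = $3,185.94

$3,185.94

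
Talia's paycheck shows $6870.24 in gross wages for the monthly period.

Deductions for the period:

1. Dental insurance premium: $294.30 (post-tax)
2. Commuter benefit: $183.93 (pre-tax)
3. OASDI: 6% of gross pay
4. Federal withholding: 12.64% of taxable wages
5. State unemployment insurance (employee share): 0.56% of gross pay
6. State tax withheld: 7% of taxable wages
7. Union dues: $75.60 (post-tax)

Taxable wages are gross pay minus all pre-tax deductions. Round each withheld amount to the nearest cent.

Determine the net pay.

$4552.54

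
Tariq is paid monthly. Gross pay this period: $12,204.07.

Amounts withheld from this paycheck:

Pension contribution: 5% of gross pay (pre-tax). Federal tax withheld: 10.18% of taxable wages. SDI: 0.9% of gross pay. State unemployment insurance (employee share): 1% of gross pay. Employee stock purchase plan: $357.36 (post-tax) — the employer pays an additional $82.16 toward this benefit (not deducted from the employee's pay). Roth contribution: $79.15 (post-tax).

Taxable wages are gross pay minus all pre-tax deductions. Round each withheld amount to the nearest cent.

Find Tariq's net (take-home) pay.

Pension contribution: $12,204.07 × 0.05 = $610.20
Taxable wages = $12,204.07 − $610.20 = $11,593.87
Federal tax withheld: $11,593.87 × 0.1018 = $1,180.26
SDI: $12,204.07 × 0.009 = $109.84
State unemployment insurance (employee share): $12,204.07 × 0.01 = $122.04
Employee stock purchase plan: $357.36
Roth contribution: $79.15
(Employer's $82.16 toward employee stock purchase plan is not withheld from the employee.)
Total deductions = $610.20 + $1,180.26 + $109.84 + $122.04 + $357.36 + $79.15 = $2,458.85
Net pay = $12,204.07 − $2,458.85 = $9,745.22

$9,745.22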